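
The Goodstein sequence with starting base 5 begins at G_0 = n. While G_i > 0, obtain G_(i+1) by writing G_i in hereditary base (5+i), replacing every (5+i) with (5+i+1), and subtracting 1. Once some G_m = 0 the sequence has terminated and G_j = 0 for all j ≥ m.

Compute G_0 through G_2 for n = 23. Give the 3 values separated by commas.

23, 26, 29

step 0: 23 = 4·5 + 3; sub 6 for 5: 4·6 + 3; = 27; G_1 = 27−1 = 26
step 1: 26 = 4·6 + 2; sub 7 for 6: 4·7 + 2; = 30; G_2 = 30−1 = 29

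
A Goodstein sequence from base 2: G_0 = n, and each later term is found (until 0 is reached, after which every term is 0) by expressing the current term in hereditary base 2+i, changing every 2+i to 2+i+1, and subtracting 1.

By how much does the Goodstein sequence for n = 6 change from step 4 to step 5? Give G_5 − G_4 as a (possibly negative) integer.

51384

step 0: 6 = 2^2 + 2; sub 3 for 2: 3^3 + 3; = 30; G_1 = 30−1 = 29
step 1: 29 = 3^3 + 2; sub 4 for 3: 4^4 + 2; = 258; G_2 = 258−1 = 257
step 2: 257 = 4^4 + 1; sub 5 for 4: 5^5 + 1; = 3126; G_3 = 3126−1 = 3125
step 3: 3125 = 5^5; sub 6 for 5: 6^6; = 46656; G_4 = 46656−1 = 46655
step 4: 46655 = 5·6^5 + 5·6^4 + 5·6^3 + 5·6^2 + 5·6 + 5; sub 7 for 6: 5·7^5 + 5·7^4 + 5·7^3 + 5·7^2 + 5·7 + 5; = 98040; G_5 = 98040−1 = 98039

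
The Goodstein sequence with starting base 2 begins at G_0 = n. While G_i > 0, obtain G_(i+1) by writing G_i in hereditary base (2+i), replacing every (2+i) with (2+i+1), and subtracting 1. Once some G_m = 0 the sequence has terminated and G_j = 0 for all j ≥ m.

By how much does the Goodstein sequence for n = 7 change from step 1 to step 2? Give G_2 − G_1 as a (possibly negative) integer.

229

step 0: 7 = 2^2 + 2 + 1; sub 3 for 2: 3^3 + 3 + 1; = 31; G_1 = 31−1 = 30
step 1: 30 = 3^3 + 3; sub 4 for 3: 4^4 + 4; = 260; G_2 = 260−1 = 259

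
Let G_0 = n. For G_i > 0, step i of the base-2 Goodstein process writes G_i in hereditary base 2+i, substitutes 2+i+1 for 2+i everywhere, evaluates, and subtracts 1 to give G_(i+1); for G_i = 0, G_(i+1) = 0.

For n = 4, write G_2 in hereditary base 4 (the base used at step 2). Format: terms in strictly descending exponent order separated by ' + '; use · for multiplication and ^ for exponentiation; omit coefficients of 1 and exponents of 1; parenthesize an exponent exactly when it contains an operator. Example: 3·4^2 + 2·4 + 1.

[0] 4 ≡ 2^2 (base 2). Lift 3: 27. −1: 26.
[1] 26 ≡ 2·3^2 + 2·3 + 2 (base 3). Lift 4: 42. −1: 41.
[2] 41 ≡ 2·4^2 + 2·4 + 1 (base 4). Lift 5: 61. −1: 60.

2·4^2 + 2·4 + 1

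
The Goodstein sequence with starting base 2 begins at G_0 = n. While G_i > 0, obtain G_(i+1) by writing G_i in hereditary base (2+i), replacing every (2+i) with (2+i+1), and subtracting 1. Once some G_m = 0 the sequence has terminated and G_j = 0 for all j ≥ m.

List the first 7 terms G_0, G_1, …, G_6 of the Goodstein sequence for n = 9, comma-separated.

[0] 9 ≡ 2^(2 + 1) + 1 (base 2). Lift 3: 82. −1: 81.
[1] 81 ≡ 3^(3 + 1) (base 3). Lift 4: 1024. −1: 1023.
[2] 1023 ≡ 3·4^4 + 3·4^3 + 3·4^2 + 3·4 + 3 (base 4). Lift 5: 9843. −1: 9842.
[3] 9842 ≡ 3·5^5 + 3·5^3 + 3·5^2 + 3·5 + 2 (base 5). Lift 6: 140744. −1: 140743.
[4] 140743 ≡ 3·6^6 + 3·6^3 + 3·6^2 + 3·6 + 1 (base 6). Lift 7: 2471827. −1: 2471826.
[5] 2471826 ≡ 3·7^7 + 3·7^3 + 3·7^2 + 3·7 (base 7). Lift 8: 50333400. −1: 50333399.

9, 81, 1023, 9842, 140743, 2471826, 50333399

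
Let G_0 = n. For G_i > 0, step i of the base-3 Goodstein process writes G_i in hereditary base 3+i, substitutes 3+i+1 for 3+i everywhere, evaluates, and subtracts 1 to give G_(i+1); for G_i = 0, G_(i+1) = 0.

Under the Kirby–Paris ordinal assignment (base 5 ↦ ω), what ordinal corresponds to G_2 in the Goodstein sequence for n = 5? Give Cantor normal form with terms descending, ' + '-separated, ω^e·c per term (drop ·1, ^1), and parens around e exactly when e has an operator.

ω

(0) 5|_3 = 3 + 2 ↦ 4 + 2|_4 = 6 ⇒ 5
(1) 5|_4 = 4 + 1 ↦ 5 + 1|_5 = 6 ⇒ 5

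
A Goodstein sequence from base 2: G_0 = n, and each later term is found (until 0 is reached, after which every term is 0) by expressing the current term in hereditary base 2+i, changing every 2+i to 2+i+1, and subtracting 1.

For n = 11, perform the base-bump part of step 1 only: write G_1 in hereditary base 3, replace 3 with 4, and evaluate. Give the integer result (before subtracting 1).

i=0: 11 = 2^(2 + 1) + 2 + 1 (b=2); 2→3: 3^(3 + 1) + 3 + 1 = 85; 85−1 = 84
i=1: 84 = 3^(3 + 1) + 3 (b=3); 3→4: 4^(4 + 1) + 4 = 1028; 1028−1 = 1027

1028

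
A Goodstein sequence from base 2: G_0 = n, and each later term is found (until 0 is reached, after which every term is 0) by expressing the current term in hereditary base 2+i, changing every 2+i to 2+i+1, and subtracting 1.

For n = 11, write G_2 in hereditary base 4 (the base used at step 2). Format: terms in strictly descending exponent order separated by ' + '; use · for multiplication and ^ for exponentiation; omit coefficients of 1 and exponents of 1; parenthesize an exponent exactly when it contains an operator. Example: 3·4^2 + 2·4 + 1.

G_0 = 11. HB_2(11) = 2^(2 + 1) + 2 + 1. Bump = 85. G_1 = 84.
G_1 = 84. HB_3(84) = 3^(3 + 1) + 3. Bump = 1028. G_2 = 1027.
G_2 = 1027. HB_4(1027) = 4^(4 + 1) + 3. Bump = 15628. G_3 = 15627.

4^(4 + 1) + 3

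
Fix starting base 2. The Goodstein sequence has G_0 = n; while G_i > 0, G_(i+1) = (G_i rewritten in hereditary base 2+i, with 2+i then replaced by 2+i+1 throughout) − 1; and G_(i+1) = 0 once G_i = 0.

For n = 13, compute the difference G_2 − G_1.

i=0: 13 = 2^(2 + 1) + 2^2 + 1 (b=2); 2→3: 3^(3 + 1) + 3^3 + 1 = 109; 109−1 = 108
i=1: 108 = 3^(3 + 1) + 3^3 (b=3); 3→4: 4^(4 + 1) + 4^4 = 1280; 1280−1 = 1279

1171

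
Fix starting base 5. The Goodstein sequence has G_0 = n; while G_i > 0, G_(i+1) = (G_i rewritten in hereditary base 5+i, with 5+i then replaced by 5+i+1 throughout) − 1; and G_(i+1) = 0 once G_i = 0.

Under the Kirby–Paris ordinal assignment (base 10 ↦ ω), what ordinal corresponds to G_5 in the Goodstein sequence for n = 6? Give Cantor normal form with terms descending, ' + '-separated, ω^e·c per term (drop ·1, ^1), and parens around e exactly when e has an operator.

i=0: 6 = 5 + 1 (b=5); 5→6: 6 + 1 = 7; 7−1 = 6
i=1: 6 = 6 (b=6); 6→7: 7 = 7; 7−1 = 6
i=2: 6 = 6 (b=7); 7→8: 6 = 6; 6−1 = 5
i=3: 5 = 5 (b=8); 8→9: 5 = 5; 5−1 = 4
i=4: 4 = 4 (b=9); 9→10: 4 = 4; 4−1 = 3
i=5: 3 = 3 (b=10); 10→11: 3 = 3; 3−1 = 2

3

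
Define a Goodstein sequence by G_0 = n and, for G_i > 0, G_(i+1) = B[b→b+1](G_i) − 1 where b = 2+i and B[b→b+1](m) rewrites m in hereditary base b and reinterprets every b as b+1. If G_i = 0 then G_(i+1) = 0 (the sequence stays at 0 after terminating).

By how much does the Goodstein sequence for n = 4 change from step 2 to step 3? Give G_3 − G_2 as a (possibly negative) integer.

[0] 4 ≡ 2^2 (base 2). Lift 3: 27. −1: 26.
[1] 26 ≡ 2·3^2 + 2·3 + 2 (base 3). Lift 4: 42. −1: 41.
[2] 41 ≡ 2·4^2 + 2·4 + 1 (base 4). Lift 5: 61. −1: 60.

19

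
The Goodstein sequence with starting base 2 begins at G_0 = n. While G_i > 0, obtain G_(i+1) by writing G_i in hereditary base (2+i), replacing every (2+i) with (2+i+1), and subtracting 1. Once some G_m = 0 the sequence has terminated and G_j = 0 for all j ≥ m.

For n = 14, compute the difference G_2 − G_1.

base 2: 14 = 2^(2 + 1) + 2^2 + 2; at 3: 3^(3 + 1) + 3^3 + 3 = 111; next = 110
base 3: 110 = 3^(3 + 1) + 3^3 + 2; at 4: 4^(4 + 1) + 4^4 + 2 = 1282; next = 1281

1171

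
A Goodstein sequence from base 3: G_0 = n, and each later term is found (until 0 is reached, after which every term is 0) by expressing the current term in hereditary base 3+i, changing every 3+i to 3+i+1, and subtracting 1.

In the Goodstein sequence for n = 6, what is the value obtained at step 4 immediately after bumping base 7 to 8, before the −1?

G_0 = 6. HB_3(6) = 2·3. Bump = 8. G_1 = 7.
G_1 = 7. HB_4(7) = 4 + 3. Bump = 8. G_2 = 7.
G_2 = 7. HB_5(7) = 5 + 2. Bump = 8. G_3 = 7.
G_3 = 7. HB_6(7) = 6 + 1. Bump = 8. G_4 = 7.

8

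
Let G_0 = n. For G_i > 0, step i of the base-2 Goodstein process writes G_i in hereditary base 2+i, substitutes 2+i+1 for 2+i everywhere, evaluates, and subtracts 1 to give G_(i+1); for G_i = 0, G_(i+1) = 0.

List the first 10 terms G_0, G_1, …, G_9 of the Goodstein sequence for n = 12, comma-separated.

12, 107, 1065, 15685, 280019, 5764910, 134217867, 3486784574, 100000000211, 3138428376974

12 —HB2→ 2^(2 + 1) + 2^2 —bump→ 3^(3 + 1) + 3^3 = 108 —(−1)→ 107
107 —HB3→ 3^(3 + 1) + 2·3^2 + 2·3 + 2 —bump→ 4^(4 + 1) + 2·4^2 + 2·4 + 2 = 1066 —(−1)→ 1065
1065 —HB4→ 4^(4 + 1) + 2·4^2 + 2·4 + 1 —bump→ 5^(5 + 1) + 2·5^2 + 2·5 + 1 = 15686 —(−1)→ 15685
15685 —HB5→ 5^(5 + 1) + 2·5^2 + 2·5 —bump→ 6^(6 + 1) + 2·6^2 + 2·6 = 280020 —(−1)→ 280019
280019 —HB6→ 6^(6 + 1) + 2·6^2 + 6 + 5 —bump→ 7^(7 + 1) + 2·7^2 + 7 + 5 = 5764911 —(−1)→ 5764910
5764910 —HB7→ 7^(7 + 1) + 2·7^2 + 7 + 4 —bump→ 8^(8 + 1) + 2·8^2 + 8 + 4 = 134217868 —(−1)→ 134217867
134217867 —HB8→ 8^(8 + 1) + 2·8^2 + 8 + 3 —bump→ 9^(9 + 1) + 2·9^2 + 9 + 3 = 3486784575 —(−1)→ 3486784574
3486784574 —HB9→ 9^(9 + 1) + 2·9^2 + 9 + 2 —bump→ 10^(10 + 1) + 2·10^2 + 10 + 2 = 100000000212 —(−1)→ 100000000211
100000000211 —HB10→ 10^(10 + 1) + 2·10^2 + 10 + 1 —bump→ 11^(11 + 1) + 2·11^2 + 11 + 1 = 3138428376975 —(−1)→ 3138428376974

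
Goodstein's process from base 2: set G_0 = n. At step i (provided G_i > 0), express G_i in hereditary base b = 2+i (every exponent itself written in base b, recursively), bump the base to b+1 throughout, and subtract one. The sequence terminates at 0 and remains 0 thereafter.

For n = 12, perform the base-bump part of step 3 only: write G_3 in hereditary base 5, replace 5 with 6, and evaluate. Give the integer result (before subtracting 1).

(0) 12|_2 = 2^(2 + 1) + 2^2 ↦ 3^(3 + 1) + 3^3|_3 = 108 ⇒ 107
(1) 107|_3 = 3^(3 + 1) + 2·3^2 + 2·3 + 2 ↦ 4^(4 + 1) + 2·4^2 + 2·4 + 2|_4 = 1066 ⇒ 1065
(2) 1065|_4 = 4^(4 + 1) + 2·4^2 + 2·4 + 1 ↦ 5^(5 + 1) + 2·5^2 + 2·5 + 1|_5 = 15686 ⇒ 15685
(3) 15685|_5 = 5^(5 + 1) + 2·5^2 + 2·5 ↦ 6^(6 + 1) + 2·6^2 + 2·6|_6 = 280020 ⇒ 280019

280020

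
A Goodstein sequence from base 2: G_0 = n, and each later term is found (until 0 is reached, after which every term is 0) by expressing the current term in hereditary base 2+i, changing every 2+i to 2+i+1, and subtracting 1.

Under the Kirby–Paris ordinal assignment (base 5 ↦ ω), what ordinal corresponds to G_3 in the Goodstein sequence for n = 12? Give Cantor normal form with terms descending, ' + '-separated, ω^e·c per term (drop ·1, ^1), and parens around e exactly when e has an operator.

ω^(ω + 1) + ω^2·2 + ω·2

G_0=12  [base 2] 2^(2 + 1) + 2^2  →[2↦3]→  3^(3 + 1) + 3^3 = 108  −1 ⇒ G_1=107
G_1=107  [base 3] 3^(3 + 1) + 2·3^2 + 2·3 + 2  →[3↦4]→  4^(4 + 1) + 2·4^2 + 2·4 + 2 = 1066  −1 ⇒ G_2=1065
G_2=1065  [base 4] 4^(4 + 1) + 2·4^2 + 2·4 + 1  →[4↦5]→  5^(5 + 1) + 2·5^2 + 2·5 + 1 = 15686  −1 ⇒ G_3=15685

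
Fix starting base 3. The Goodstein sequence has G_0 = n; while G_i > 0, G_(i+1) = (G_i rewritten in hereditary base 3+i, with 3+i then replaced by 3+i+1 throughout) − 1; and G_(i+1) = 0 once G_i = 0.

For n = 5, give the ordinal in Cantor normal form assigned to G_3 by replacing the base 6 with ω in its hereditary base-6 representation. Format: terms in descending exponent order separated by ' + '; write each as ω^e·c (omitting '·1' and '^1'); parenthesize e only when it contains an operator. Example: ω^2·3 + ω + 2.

step 0: 5 = 3 + 2; sub 4 for 3: 4 + 2; = 6; G_1 = 6−1 = 5
step 1: 5 = 4 + 1; sub 5 for 4: 5 + 1; = 6; G_2 = 6−1 = 5
step 2: 5 = 5; sub 6 for 5: 6; = 6; G_3 = 6−1 = 5
step 3: 5 = 5; sub 7 for 6: 5; = 5; G_4 = 5−1 = 4

5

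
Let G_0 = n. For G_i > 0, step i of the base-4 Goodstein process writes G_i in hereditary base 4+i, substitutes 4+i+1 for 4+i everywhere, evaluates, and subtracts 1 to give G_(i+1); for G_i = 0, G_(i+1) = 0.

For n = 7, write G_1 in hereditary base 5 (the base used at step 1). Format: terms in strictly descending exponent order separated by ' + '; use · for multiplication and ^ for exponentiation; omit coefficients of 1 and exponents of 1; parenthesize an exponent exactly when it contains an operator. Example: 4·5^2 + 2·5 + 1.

(0) 7|_4 = 4 + 3 ↦ 5 + 3|_5 = 8 ⇒ 7
(1) 7|_5 = 5 + 2 ↦ 6 + 2|_6 = 8 ⇒ 7

5 + 2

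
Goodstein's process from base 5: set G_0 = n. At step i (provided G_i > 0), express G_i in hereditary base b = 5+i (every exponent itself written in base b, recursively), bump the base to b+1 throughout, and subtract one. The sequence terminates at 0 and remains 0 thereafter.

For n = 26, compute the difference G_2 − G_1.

12

26 —HB5→ 5^2 + 1 —bump→ 6^2 + 1 = 37 —(−1)→ 36
36 —HB6→ 6^2 —bump→ 7^2 = 49 —(−1)→ 48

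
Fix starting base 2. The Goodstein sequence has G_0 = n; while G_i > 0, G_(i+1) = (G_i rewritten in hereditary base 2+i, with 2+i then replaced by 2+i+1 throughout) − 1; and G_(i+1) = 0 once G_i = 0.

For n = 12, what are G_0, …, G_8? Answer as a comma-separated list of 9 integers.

12, 107, 1065, 15685, 280019, 5764910, 134217867, 3486784574, 100000000211

[0] 12 ≡ 2^(2 + 1) + 2^2 (base 2). Lift 3: 108. −1: 107.
[1] 107 ≡ 3^(3 + 1) + 2·3^2 + 2·3 + 2 (base 3). Lift 4: 1066. −1: 1065.
[2] 1065 ≡ 4^(4 + 1) + 2·4^2 + 2·4 + 1 (base 4). Lift 5: 15686. −1: 15685.
[3] 15685 ≡ 5^(5 + 1) + 2·5^2 + 2·5 (base 5). Lift 6: 280020. −1: 280019.
[4] 280019 ≡ 6^(6 + 1) + 2·6^2 + 6 + 5 (base 6). Lift 7: 5764911. −1: 5764910.
[5] 5764910 ≡ 7^(7 + 1) + 2·7^2 + 7 + 4 (base 7). Lift 8: 134217868. −1: 134217867.
[6] 134217867 ≡ 8^(8 + 1) + 2·8^2 + 8 + 3 (base 8). Lift 9: 3486784575. −1: 3486784574.
[7] 3486784574 ≡ 9^(9 + 1) + 2·9^2 + 9 + 2 (base 9). Lift 10: 100000000212. −1: 100000000211.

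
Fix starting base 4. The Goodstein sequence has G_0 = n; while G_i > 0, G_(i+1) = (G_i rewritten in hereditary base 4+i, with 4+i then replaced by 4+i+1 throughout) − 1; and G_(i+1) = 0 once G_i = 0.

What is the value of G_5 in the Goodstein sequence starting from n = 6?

6 —HB4→ 4 + 2 —bump→ 5 + 2 = 7 —(−1)→ 6
6 —HB5→ 5 + 1 —bump→ 6 + 1 = 7 —(−1)→ 6
6 —HB6→ 6 —bump→ 7 = 7 —(−1)→ 6
6 —HB7→ 6 —bump→ 6 = 6 —(−1)→ 5
5 —HB8→ 5 —bump→ 5 = 5 —(−1)→ 4
4 —HB9→ 4 —bump→ 4 = 4 —(−1)→ 3

4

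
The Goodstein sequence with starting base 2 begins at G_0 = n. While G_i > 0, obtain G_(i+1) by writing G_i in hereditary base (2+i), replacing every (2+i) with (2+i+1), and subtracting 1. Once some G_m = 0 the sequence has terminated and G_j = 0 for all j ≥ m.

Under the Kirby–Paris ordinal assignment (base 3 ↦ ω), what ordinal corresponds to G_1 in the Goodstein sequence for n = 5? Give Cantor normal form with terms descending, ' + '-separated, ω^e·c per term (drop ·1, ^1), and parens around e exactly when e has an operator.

ω^ω

i=0: 5 = 2^2 + 1 (b=2); 2→3: 3^3 + 1 = 28; 28−1 = 27
i=1: 27 = 3^3 (b=3); 3→4: 4^4 = 256; 256−1 = 255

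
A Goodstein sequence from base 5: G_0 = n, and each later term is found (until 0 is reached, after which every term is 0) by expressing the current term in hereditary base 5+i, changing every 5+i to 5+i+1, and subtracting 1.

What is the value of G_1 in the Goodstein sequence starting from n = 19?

(0) 19|_5 = 3·5 + 4 ↦ 3·6 + 4|_6 = 22 ⇒ 21
(1) 21|_6 = 3·6 + 3 ↦ 3·7 + 3|_7 = 24 ⇒ 23

21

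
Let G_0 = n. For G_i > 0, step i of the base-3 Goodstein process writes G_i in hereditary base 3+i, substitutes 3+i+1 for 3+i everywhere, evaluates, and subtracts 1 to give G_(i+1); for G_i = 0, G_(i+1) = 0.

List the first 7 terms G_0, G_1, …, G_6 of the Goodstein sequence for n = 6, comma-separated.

base 3: 6 = 2·3; at 4: 2·4 = 8; next = 7
base 4: 7 = 4 + 3; at 5: 5 + 3 = 8; next = 7
base 5: 7 = 5 + 2; at 6: 6 + 2 = 8; next = 7
base 6: 7 = 6 + 1; at 7: 7 + 1 = 8; next = 7
base 7: 7 = 7; at 8: 8 = 8; next = 7
base 8: 7 = 7; at 9: 7 = 7; next = 6

6, 7, 7, 7, 7, 7, 6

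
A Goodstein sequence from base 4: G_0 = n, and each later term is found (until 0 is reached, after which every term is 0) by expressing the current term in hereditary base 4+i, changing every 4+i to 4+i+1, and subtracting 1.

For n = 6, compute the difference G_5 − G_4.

-1

base 4: 6 = 4 + 2; at 5: 5 + 2 = 7; next = 6
base 5: 6 = 5 + 1; at 6: 6 + 1 = 7; next = 6
base 6: 6 = 6; at 7: 7 = 7; next = 6
base 7: 6 = 6; at 8: 6 = 6; next = 5
base 8: 5 = 5; at 9: 5 = 5; next = 4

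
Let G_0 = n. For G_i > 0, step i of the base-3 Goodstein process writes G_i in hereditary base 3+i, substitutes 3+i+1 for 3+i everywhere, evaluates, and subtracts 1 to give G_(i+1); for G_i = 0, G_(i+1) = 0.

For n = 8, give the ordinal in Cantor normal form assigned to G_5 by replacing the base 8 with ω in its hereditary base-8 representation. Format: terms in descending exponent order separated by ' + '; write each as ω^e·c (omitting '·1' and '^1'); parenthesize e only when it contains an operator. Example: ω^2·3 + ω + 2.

ω + 3

G_0 = 8. HB_3(8) = 2·3 + 2. Bump = 10. G_1 = 9.
G_1 = 9. HB_4(9) = 2·4 + 1. Bump = 11. G_2 = 10.
G_2 = 10. HB_5(10) = 2·5. Bump = 12. G_3 = 11.
G_3 = 11. HB_6(11) = 6 + 5. Bump = 12. G_4 = 11.
G_4 = 11. HB_7(11) = 7 + 4. Bump = 12. G_5 = 11.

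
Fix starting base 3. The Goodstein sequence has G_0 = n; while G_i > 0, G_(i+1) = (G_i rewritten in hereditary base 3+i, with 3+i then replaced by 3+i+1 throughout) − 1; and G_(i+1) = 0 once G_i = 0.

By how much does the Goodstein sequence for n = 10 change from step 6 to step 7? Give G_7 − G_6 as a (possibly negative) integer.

10 —HB3→ 3^2 + 1 —bump→ 4^2 + 1 = 17 —(−1)→ 16
16 —HB4→ 4^2 —bump→ 5^2 = 25 —(−1)→ 24
24 —HB5→ 4·5 + 4 —bump→ 4·6 + 4 = 28 —(−1)→ 27
27 —HB6→ 4·6 + 3 —bump→ 4·7 + 3 = 31 —(−1)→ 30
30 —HB7→ 4·7 + 2 —bump→ 4·8 + 2 = 34 —(−1)→ 33
33 —HB8→ 4·8 + 1 —bump→ 4·9 + 1 = 37 —(−1)→ 36
36 —HB9→ 4·9 —bump→ 4·10 = 40 —(−1)→ 39

3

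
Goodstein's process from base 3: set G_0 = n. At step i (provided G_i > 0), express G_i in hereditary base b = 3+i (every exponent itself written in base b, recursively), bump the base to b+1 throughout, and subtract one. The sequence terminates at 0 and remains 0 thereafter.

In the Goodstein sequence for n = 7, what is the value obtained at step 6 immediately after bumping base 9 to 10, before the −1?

10

step 0: 7 = 2·3 + 1; sub 4 for 3: 2·4 + 1; = 9; G_1 = 9−1 = 8
step 1: 8 = 2·4; sub 5 for 4: 2·5; = 10; G_2 = 10−1 = 9
step 2: 9 = 5 + 4; sub 6 for 5: 6 + 4; = 10; G_3 = 10−1 = 9
step 3: 9 = 6 + 3; sub 7 for 6: 7 + 3; = 10; G_4 = 10−1 = 9
step 4: 9 = 7 + 2; sub 8 for 7: 8 + 2; = 10; G_5 = 10−1 = 9
step 5: 9 = 8 + 1; sub 9 for 8: 9 + 1; = 10; G_6 = 10−1 = 9
step 6: 9 = 9; sub 10 for 9: 10; = 10; G_7 = 10−1 = 9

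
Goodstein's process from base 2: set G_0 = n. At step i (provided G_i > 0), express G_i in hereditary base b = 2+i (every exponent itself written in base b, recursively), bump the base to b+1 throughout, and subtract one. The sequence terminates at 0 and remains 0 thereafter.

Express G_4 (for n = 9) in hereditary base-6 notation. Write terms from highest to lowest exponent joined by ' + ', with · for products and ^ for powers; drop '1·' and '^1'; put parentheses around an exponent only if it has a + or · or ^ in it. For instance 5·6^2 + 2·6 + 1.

3·6^6 + 3·6^3 + 3·6^2 + 3·6 + 1

[0] 9 ≡ 2^(2 + 1) + 1 (base 2). Lift 3: 82. −1: 81.
[1] 81 ≡ 3^(3 + 1) (base 3). Lift 4: 1024. −1: 1023.
[2] 1023 ≡ 3·4^4 + 3·4^3 + 3·4^2 + 3·4 + 3 (base 4). Lift 5: 9843. −1: 9842.
[3] 9842 ≡ 3·5^5 + 3·5^3 + 3·5^2 + 3·5 + 2 (base 5). Lift 6: 140744. −1: 140743.
[4] 140743 ≡ 3·6^6 + 3·6^3 + 3·6^2 + 3·6 + 1 (base 6). Lift 7: 2471827. −1: 2471826.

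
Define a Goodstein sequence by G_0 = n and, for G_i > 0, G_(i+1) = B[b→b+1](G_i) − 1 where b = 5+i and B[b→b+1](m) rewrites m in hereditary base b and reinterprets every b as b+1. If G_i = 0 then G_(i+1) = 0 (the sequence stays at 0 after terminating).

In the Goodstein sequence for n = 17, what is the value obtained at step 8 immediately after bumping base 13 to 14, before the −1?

G_0=17  [base 5] 3·5 + 2  →[5↦6]→  3·6 + 2 = 20  −1 ⇒ G_1=19
G_1=19  [base 6] 3·6 + 1  →[6↦7]→  3·7 + 1 = 22  −1 ⇒ G_2=21
G_2=21  [base 7] 3·7  →[7↦8]→  3·8 = 24  −1 ⇒ G_3=23
G_3=23  [base 8] 2·8 + 7  →[8↦9]→  2·9 + 7 = 25  −1 ⇒ G_4=24
G_4=24  [base 9] 2·9 + 6  →[9↦10]→  2·10 + 6 = 26  −1 ⇒ G_5=25
G_5=25  [base 10] 2·10 + 5  →[10↦11]→  2·11 + 5 = 27  −1 ⇒ G_6=26
G_6=26  [base 11] 2·11 + 4  →[11↦12]→  2·12 + 4 = 28  −1 ⇒ G_7=27
G_7=27  [base 12] 2·12 + 3  →[12↦13]→  2·13 + 3 = 29  −1 ⇒ G_8=28

30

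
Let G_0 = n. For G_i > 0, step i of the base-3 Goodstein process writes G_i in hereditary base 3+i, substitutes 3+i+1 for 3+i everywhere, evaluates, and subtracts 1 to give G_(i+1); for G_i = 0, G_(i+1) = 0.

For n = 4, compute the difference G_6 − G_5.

base 3: 4 = 3 + 1; at 4: 4 + 1 = 5; next = 4
base 4: 4 = 4; at 5: 5 = 5; next = 4
base 5: 4 = 4; at 6: 4 = 4; next = 3
base 6: 3 = 3; at 7: 3 = 3; next = 2
base 7: 2 = 2; at 8: 2 = 2; next = 1
base 8: 1 = 1; at 9: 1 = 1; next = 0

-1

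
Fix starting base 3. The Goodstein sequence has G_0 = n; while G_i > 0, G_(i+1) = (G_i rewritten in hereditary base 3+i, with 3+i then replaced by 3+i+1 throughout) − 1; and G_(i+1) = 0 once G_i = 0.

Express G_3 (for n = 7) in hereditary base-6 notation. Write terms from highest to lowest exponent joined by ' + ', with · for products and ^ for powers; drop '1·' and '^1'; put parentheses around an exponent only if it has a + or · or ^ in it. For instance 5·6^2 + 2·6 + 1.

step 0: 7 = 2·3 + 1; sub 4 for 3: 2·4 + 1; = 9; G_1 = 9−1 = 8
step 1: 8 = 2·4; sub 5 for 4: 2·5; = 10; G_2 = 10−1 = 9
step 2: 9 = 5 + 4; sub 6 for 5: 6 + 4; = 10; G_3 = 10−1 = 9

6 + 3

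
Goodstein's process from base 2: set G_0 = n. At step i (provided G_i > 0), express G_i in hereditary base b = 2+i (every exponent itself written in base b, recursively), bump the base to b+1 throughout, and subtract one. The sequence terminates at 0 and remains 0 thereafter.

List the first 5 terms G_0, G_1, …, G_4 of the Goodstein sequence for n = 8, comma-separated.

step 0: 8 = 2^(2 + 1); sub 3 for 2: 3^(3 + 1); = 81; G_1 = 81−1 = 80
step 1: 80 = 2·3^3 + 2·3^2 + 2·3 + 2; sub 4 for 3: 2·4^4 + 2·4^2 + 2·4 + 2; = 554; G_2 = 554−1 = 553
step 2: 553 = 2·4^4 + 2·4^2 + 2·4 + 1; sub 5 for 4: 2·5^5 + 2·5^2 + 2·5 + 1; = 6311; G_3 = 6311−1 = 6310
step 3: 6310 = 2·5^5 + 2·5^2 + 2·5; sub 6 for 5: 2·6^6 + 2·6^2 + 2·6; = 93396; G_4 = 93396−1 = 93395

8, 80, 553, 6310, 93395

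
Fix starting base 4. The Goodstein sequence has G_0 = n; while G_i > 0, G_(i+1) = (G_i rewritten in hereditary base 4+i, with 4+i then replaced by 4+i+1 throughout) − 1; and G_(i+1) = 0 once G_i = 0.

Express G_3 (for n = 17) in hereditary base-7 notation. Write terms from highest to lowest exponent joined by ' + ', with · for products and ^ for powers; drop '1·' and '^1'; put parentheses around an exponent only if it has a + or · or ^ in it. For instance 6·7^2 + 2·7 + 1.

17 —HB4→ 4^2 + 1 —bump→ 5^2 + 1 = 26 —(−1)→ 25
25 —HB5→ 5^2 —bump→ 6^2 = 36 —(−1)→ 35
35 —HB6→ 5·6 + 5 —bump→ 5·7 + 5 = 40 —(−1)→ 39
39 —HB7→ 5·7 + 4 —bump→ 5·8 + 4 = 44 —(−1)→ 43

5·7 + 4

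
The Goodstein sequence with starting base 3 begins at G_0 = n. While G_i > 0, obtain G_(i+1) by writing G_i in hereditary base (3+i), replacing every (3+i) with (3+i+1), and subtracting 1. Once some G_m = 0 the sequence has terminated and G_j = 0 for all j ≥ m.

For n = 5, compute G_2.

G_0=5  [base 3] 3 + 2  →[3↦4]→  4 + 2 = 6  −1 ⇒ G_1=5
G_1=5  [base 4] 4 + 1  →[4↦5]→  5 + 1 = 6  −1 ⇒ G_2=5

5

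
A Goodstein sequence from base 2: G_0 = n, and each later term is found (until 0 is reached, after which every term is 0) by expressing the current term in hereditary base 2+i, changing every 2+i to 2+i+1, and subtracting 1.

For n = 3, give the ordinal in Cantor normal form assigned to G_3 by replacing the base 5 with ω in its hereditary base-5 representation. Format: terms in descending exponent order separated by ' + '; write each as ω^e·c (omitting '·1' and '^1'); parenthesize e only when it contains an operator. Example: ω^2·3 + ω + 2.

2

3 —HB2→ 2 + 1 —bump→ 3 + 1 = 4 —(−1)→ 3
3 —HB3→ 3 —bump→ 4 = 4 —(−1)→ 3
3 —HB4→ 3 —bump→ 3 = 3 —(−1)→ 2
2 —HB5→ 2 —bump→ 2 = 2 —(−1)→ 1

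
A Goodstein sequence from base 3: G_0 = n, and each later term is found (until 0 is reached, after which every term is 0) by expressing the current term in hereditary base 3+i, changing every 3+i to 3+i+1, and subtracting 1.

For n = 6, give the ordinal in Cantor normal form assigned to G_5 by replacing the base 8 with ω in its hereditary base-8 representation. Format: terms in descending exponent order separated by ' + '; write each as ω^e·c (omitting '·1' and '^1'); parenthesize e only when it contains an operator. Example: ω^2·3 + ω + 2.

base 3: 6 = 2·3; at 4: 2·4 = 8; next = 7
base 4: 7 = 4 + 3; at 5: 5 + 3 = 8; next = 7
base 5: 7 = 5 + 2; at 6: 6 + 2 = 8; next = 7
base 6: 7 = 6 + 1; at 7: 7 + 1 = 8; next = 7
base 7: 7 = 7; at 8: 8 = 8; next = 7

7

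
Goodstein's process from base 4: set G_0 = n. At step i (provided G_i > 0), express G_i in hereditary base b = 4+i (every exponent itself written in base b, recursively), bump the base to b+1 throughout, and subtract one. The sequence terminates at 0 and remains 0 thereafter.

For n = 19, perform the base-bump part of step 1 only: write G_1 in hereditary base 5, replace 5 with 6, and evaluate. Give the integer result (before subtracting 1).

i=0: 19 = 4^2 + 3 (b=4); 4→5: 5^2 + 3 = 28; 28−1 = 27
i=1: 27 = 5^2 + 2 (b=5); 5→6: 6^2 + 2 = 38; 38−1 = 37

38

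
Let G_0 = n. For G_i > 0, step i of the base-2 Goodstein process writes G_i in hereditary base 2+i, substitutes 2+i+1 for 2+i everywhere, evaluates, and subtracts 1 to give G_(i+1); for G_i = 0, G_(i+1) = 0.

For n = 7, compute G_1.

30

base 2: 7 = 2^2 + 2 + 1; at 3: 3^3 + 3 + 1 = 31; next = 30
base 3: 30 = 3^3 + 3; at 4: 4^4 + 4 = 260; next = 259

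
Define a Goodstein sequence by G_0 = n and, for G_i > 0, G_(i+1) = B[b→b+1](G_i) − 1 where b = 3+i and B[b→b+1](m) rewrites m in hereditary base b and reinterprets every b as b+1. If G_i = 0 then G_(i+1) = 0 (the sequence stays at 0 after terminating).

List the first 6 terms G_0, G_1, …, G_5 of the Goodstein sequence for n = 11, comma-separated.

11, 17, 25, 35, 39, 43

(0) 11|_3 = 3^2 + 2 ↦ 4^2 + 2|_4 = 18 ⇒ 17
(1) 17|_4 = 4^2 + 1 ↦ 5^2 + 1|_5 = 26 ⇒ 25
(2) 25|_5 = 5^2 ↦ 6^2|_6 = 36 ⇒ 35
(3) 35|_6 = 5·6 + 5 ↦ 5·7 + 5|_7 = 40 ⇒ 39
(4) 39|_7 = 5·7 + 4 ↦ 5·8 + 4|_8 = 44 ⇒ 43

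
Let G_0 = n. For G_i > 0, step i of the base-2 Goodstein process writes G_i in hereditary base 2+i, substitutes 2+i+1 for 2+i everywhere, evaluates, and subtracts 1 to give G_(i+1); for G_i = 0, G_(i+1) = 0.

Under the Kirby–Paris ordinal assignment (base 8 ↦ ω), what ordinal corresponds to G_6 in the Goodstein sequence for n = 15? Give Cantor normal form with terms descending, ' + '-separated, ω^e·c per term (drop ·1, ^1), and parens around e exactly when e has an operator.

15 —HB2→ 2^(2 + 1) + 2^2 + 2 + 1 —bump→ 3^(3 + 1) + 3^3 + 3 + 1 = 112 —(−1)→ 111
111 —HB3→ 3^(3 + 1) + 3^3 + 3 —bump→ 4^(4 + 1) + 4^4 + 4 = 1284 —(−1)→ 1283
1283 —HB4→ 4^(4 + 1) + 4^4 + 3 —bump→ 5^(5 + 1) + 5^5 + 3 = 18753 —(−1)→ 18752
18752 —HB5→ 5^(5 + 1) + 5^5 + 2 —bump→ 6^(6 + 1) + 6^6 + 2 = 326594 —(−1)→ 326593
326593 —HB6→ 6^(6 + 1) + 6^6 + 1 —bump→ 7^(7 + 1) + 7^7 + 1 = 6588345 —(−1)→ 6588344
6588344 —HB7→ 7^(7 + 1) + 7^7 —bump→ 8^(8 + 1) + 8^8 = 150994944 —(−1)→ 150994943
150994943 —HB8→ 8^(8 + 1) + 7·8^7 + 7·8^6 + 7·8^5 + 7·8^4 + 7·8^3 + 7·8^2 + 7·8 + 7 —bump→ 9^(9 + 1) + 7·9^7 + 7·9^6 + 7·9^5 + 7·9^4 + 7·9^3 + 7·9^2 + 7·9 + 7 = 3524450281 —(−1)→ 3524450280

ω^(ω + 1) + ω^7·7 + ω^6·7 + ω^5·7 + ω^4·7 + ω^3·7 + ω^2·7 + ω·7 + 7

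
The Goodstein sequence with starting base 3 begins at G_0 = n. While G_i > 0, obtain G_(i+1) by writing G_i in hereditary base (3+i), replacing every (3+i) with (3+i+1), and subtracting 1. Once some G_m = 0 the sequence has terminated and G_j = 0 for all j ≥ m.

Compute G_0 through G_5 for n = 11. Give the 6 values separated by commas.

(0) 11|_3 = 3^2 + 2 ↦ 4^2 + 2|_4 = 18 ⇒ 17
(1) 17|_4 = 4^2 + 1 ↦ 5^2 + 1|_5 = 26 ⇒ 25
(2) 25|_5 = 5^2 ↦ 6^2|_6 = 36 ⇒ 35
(3) 35|_6 = 5·6 + 5 ↦ 5·7 + 5|_7 = 40 ⇒ 39
(4) 39|_7 = 5·7 + 4 ↦ 5·8 + 4|_8 = 44 ⇒ 43

11, 17, 25, 35, 39, 43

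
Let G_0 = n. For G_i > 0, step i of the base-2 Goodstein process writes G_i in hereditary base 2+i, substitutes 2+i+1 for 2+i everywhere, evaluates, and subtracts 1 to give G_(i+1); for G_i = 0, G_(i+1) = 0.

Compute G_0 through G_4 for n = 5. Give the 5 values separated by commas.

5 —HB2→ 2^2 + 1 —bump→ 3^3 + 1 = 28 —(−1)→ 27
27 —HB3→ 3^3 —bump→ 4^4 = 256 —(−1)→ 255
255 —HB4→ 3·4^3 + 3·4^2 + 3·4 + 3 —bump→ 3·5^3 + 3·5^2 + 3·5 + 3 = 468 —(−1)→ 467
467 —HB5→ 3·5^3 + 3·5^2 + 3·5 + 2 —bump→ 3·6^3 + 3·6^2 + 3·6 + 2 = 776 —(−1)→ 775

5, 27, 255, 467, 775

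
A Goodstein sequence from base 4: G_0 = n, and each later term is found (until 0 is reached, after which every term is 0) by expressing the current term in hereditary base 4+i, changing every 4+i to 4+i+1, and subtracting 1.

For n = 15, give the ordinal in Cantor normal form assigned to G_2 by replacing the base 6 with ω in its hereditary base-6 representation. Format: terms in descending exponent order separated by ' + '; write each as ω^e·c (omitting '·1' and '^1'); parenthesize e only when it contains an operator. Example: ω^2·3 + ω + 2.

G_0 = 15. HB_4(15) = 3·4 + 3. Bump = 18. G_1 = 17.
G_1 = 17. HB_5(17) = 3·5 + 2. Bump = 20. G_2 = 19.
G_2 = 19. HB_6(19) = 3·6 + 1. Bump = 22. G_3 = 21.

ω·3 + 1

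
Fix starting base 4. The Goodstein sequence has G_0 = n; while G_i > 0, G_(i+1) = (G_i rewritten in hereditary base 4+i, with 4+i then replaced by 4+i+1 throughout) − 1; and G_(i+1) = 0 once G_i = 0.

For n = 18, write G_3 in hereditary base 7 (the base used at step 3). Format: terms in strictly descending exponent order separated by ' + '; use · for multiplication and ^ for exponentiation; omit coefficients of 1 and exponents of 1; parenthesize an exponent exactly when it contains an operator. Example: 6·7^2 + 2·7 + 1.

6·7 + 6

i=0: 18 = 4^2 + 2 (b=4); 4→5: 5^2 + 2 = 27; 27−1 = 26
i=1: 26 = 5^2 + 1 (b=5); 5→6: 6^2 + 1 = 37; 37−1 = 36
i=2: 36 = 6^2 (b=6); 6→7: 7^2 = 49; 49−1 = 48
i=3: 48 = 6·7 + 6 (b=7); 7→8: 6·8 + 6 = 54; 54−1 = 53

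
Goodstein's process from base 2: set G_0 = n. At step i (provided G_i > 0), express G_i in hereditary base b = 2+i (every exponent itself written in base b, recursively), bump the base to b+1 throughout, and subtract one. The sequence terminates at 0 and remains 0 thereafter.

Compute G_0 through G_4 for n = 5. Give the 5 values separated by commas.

5 —HB2→ 2^2 + 1 —bump→ 3^3 + 1 = 28 —(−1)→ 27
27 —HB3→ 3^3 —bump→ 4^4 = 256 —(−1)→ 255
255 —HB4→ 3·4^3 + 3·4^2 + 3·4 + 3 —bump→ 3·5^3 + 3·5^2 + 3·5 + 3 = 468 —(−1)→ 467
467 —HB5→ 3·5^3 + 3·5^2 + 3·5 + 2 —bump→ 3·6^3 + 3·6^2 + 3·6 + 2 = 776 —(−1)→ 775

5, 27, 255, 467, 775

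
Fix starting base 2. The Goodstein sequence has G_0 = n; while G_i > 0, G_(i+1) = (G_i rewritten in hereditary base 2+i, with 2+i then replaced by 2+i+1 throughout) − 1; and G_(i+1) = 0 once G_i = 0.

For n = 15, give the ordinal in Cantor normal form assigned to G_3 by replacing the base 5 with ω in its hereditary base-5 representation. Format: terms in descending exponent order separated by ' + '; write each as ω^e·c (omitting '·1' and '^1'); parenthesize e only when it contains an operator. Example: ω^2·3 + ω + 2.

(0) 15|_2 = 2^(2 + 1) + 2^2 + 2 + 1 ↦ 3^(3 + 1) + 3^3 + 3 + 1|_3 = 112 ⇒ 111
(1) 111|_3 = 3^(3 + 1) + 3^3 + 3 ↦ 4^(4 + 1) + 4^4 + 4|_4 = 1284 ⇒ 1283
(2) 1283|_4 = 4^(4 + 1) + 4^4 + 3 ↦ 5^(5 + 1) + 5^5 + 3|_5 = 18753 ⇒ 18752

ω^(ω + 1) + ω^ω + 2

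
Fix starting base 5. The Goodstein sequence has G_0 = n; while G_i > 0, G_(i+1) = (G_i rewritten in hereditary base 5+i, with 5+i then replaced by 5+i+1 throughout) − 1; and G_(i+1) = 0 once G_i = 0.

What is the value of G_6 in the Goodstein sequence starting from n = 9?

8

i=0: 9 = 5 + 4 (b=5); 5→6: 6 + 4 = 10; 10−1 = 9
i=1: 9 = 6 + 3 (b=6); 6→7: 7 + 3 = 10; 10−1 = 9
i=2: 9 = 7 + 2 (b=7); 7→8: 8 + 2 = 10; 10−1 = 9
i=3: 9 = 8 + 1 (b=8); 8→9: 9 + 1 = 10; 10−1 = 9
i=4: 9 = 9 (b=9); 9→10: 10 = 10; 10−1 = 9
i=5: 9 = 9 (b=10); 10→11: 9 = 9; 9−1 = 8
i=6: 8 = 8 (b=11); 11→12: 8 = 8; 8−1 = 7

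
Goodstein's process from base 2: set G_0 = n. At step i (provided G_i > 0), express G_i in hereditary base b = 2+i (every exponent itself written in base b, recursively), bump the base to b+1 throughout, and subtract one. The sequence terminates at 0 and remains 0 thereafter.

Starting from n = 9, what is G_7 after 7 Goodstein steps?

step 0: 9 = 2^(2 + 1) + 1; sub 3 for 2: 3^(3 + 1) + 1; = 82; G_1 = 82−1 = 81
step 1: 81 = 3^(3 + 1); sub 4 for 3: 4^(4 + 1); = 1024; G_2 = 1024−1 = 1023
step 2: 1023 = 3·4^4 + 3·4^3 + 3·4^2 + 3·4 + 3; sub 5 for 4: 3·5^5 + 3·5^3 + 3·5^2 + 3·5 + 3; = 9843; G_3 = 9843−1 = 9842
step 3: 9842 = 3·5^5 + 3·5^3 + 3·5^2 + 3·5 + 2; sub 6 for 5: 3·6^6 + 3·6^3 + 3·6^2 + 3·6 + 2; = 140744; G_4 = 140744−1 = 140743
step 4: 140743 = 3·6^6 + 3·6^3 + 3·6^2 + 3·6 + 1; sub 7 for 6: 3·7^7 + 3·7^3 + 3·7^2 + 3·7 + 1; = 2471827; G_5 = 2471827−1 = 2471826
step 5: 2471826 = 3·7^7 + 3·7^3 + 3·7^2 + 3·7; sub 8 for 7: 3·8^8 + 3·8^3 + 3·8^2 + 3·8; = 50333400; G_6 = 50333400−1 = 50333399
step 6: 50333399 = 3·8^8 + 3·8^3 + 3·8^2 + 2·8 + 7; sub 9 for 8: 3·9^9 + 3·9^3 + 3·9^2 + 2·9 + 7; = 1162263922; G_7 = 1162263922−1 = 1162263921
step 7: 1162263921 = 3·9^9 + 3·9^3 + 3·9^2 + 2·9 + 6; sub 10 for 9: 3·10^10 + 3·10^3 + 3·10^2 + 2·10 + 6; = 30000003326; G_8 = 30000003326−1 = 30000003325

1162263921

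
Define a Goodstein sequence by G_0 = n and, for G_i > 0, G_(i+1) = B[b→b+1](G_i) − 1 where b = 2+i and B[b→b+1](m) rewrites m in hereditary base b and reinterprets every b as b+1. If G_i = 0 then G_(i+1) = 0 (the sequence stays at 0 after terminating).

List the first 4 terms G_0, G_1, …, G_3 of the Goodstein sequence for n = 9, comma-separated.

9, 81, 1023, 9842

(0) 9|_2 = 2^(2 + 1) + 1 ↦ 3^(3 + 1) + 1|_3 = 82 ⇒ 81
(1) 81|_3 = 3^(3 + 1) ↦ 4^(4 + 1)|_4 = 1024 ⇒ 1023
(2) 1023|_4 = 3·4^4 + 3·4^3 + 3·4^2 + 3·4 + 3 ↦ 3·5^5 + 3·5^3 + 3·5^2 + 3·5 + 3|_5 = 9843 ⇒ 9842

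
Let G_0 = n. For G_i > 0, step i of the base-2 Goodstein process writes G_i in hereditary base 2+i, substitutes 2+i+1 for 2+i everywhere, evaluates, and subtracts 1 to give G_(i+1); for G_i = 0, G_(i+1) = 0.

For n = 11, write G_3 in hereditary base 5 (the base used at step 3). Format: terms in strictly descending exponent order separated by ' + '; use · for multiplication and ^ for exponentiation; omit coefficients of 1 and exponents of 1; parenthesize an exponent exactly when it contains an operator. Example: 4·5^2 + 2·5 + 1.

G_0=11  [base 2] 2^(2 + 1) + 2 + 1  →[2↦3]→  3^(3 + 1) + 3 + 1 = 85  −1 ⇒ G_1=84
G_1=84  [base 3] 3^(3 + 1) + 3  →[3↦4]→  4^(4 + 1) + 4 = 1028  −1 ⇒ G_2=1027
G_2=1027  [base 4] 4^(4 + 1) + 3  →[4↦5]→  5^(5 + 1) + 3 = 15628  −1 ⇒ G_3=15627
G_3=15627  [base 5] 5^(5 + 1) + 2  →[5↦6]→  6^(6 + 1) + 2 = 279938  −1 ⇒ G_4=279937

5^(5 + 1) + 2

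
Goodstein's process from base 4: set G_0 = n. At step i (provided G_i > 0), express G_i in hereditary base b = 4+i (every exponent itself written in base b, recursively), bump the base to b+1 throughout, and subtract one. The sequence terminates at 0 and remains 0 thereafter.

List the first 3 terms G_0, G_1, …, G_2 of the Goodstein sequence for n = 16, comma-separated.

G_0=16  [base 4] 4^2  →[4↦5]→  5^2 = 25  −1 ⇒ G_1=24
G_1=24  [base 5] 4·5 + 4  →[5↦6]→  4·6 + 4 = 28  −1 ⇒ G_2=27

16, 24, 27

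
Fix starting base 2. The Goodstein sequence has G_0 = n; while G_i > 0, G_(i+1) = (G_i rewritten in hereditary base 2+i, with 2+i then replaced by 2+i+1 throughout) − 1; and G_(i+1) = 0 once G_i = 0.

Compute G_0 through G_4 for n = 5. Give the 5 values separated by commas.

G_0=5  [base 2] 2^2 + 1  →[2↦3]→  3^3 + 1 = 28  −1 ⇒ G_1=27
G_1=27  [base 3] 3^3  →[3↦4]→  4^4 = 256  −1 ⇒ G_2=255
G_2=255  [base 4] 3·4^3 + 3·4^2 + 3·4 + 3  →[4↦5]→  3·5^3 + 3·5^2 + 3·5 + 3 = 468  −1 ⇒ G_3=467
G_3=467  [base 5] 3·5^3 + 3·5^2 + 3·5 + 2  →[5↦6]→  3·6^3 + 3·6^2 + 3·6 + 2 = 776  −1 ⇒ G_4=775

5, 27, 255, 467, 775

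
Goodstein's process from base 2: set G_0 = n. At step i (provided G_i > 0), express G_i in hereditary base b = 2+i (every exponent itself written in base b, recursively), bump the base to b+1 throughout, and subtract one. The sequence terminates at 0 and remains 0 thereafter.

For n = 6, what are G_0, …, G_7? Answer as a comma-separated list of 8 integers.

i=0: 6 = 2^2 + 2 (b=2); 2→3: 3^3 + 3 = 30; 30−1 = 29
i=1: 29 = 3^3 + 2 (b=3); 3→4: 4^4 + 2 = 258; 258−1 = 257
i=2: 257 = 4^4 + 1 (b=4); 4→5: 5^5 + 1 = 3126; 3126−1 = 3125
i=3: 3125 = 5^5 (b=5); 5→6: 6^6 = 46656; 46656−1 = 46655
i=4: 46655 = 5·6^5 + 5·6^4 + 5·6^3 + 5·6^2 + 5·6 + 5 (b=6); 6→7: 5·7^5 + 5·7^4 + 5·7^3 + 5·7^2 + 5·7 + 5 = 98040; 98040−1 = 98039
i=5: 98039 = 5·7^5 + 5·7^4 + 5·7^3 + 5·7^2 + 5·7 + 4 (b=7); 7→8: 5·8^5 + 5·8^4 + 5·8^3 + 5·8^2 + 5·8 + 4 = 187244; 187244−1 = 187243
i=6: 187243 = 5·8^5 + 5·8^4 + 5·8^3 + 5·8^2 + 5·8 + 3 (b=8); 8→9: 5·9^5 + 5·9^4 + 5·9^3 + 5·9^2 + 5·9 + 3 = 332148; 332148−1 = 332147

6, 29, 257, 3125, 46655, 98039, 187243, 332147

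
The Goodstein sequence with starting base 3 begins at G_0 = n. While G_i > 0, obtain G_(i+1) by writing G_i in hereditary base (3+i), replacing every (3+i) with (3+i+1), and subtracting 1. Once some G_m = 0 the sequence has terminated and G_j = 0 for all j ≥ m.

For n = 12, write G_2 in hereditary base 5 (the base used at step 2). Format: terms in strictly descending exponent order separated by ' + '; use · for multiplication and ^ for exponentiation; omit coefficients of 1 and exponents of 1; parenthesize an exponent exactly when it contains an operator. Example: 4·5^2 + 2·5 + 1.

i=0: 12 = 3^2 + 3 (b=3); 3→4: 4^2 + 4 = 20; 20−1 = 19
i=1: 19 = 4^2 + 3 (b=4); 4→5: 5^2 + 3 = 28; 28−1 = 27
i=2: 27 = 5^2 + 2 (b=5); 5→6: 6^2 + 2 = 38; 38−1 = 37

5^2 + 2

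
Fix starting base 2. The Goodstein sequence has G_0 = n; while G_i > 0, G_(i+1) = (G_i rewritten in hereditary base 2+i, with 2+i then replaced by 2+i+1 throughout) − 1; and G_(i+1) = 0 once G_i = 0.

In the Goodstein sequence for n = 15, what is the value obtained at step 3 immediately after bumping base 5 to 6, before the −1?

326594

[0] 15 ≡ 2^(2 + 1) + 2^2 + 2 + 1 (base 2). Lift 3: 112. −1: 111.
[1] 111 ≡ 3^(3 + 1) + 3^3 + 3 (base 3). Lift 4: 1284. −1: 1283.
[2] 1283 ≡ 4^(4 + 1) + 4^4 + 3 (base 4). Lift 5: 18753. −1: 18752.
[3] 18752 ≡ 5^(5 + 1) + 5^5 + 2 (base 5). Lift 6: 326594. −1: 326593.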